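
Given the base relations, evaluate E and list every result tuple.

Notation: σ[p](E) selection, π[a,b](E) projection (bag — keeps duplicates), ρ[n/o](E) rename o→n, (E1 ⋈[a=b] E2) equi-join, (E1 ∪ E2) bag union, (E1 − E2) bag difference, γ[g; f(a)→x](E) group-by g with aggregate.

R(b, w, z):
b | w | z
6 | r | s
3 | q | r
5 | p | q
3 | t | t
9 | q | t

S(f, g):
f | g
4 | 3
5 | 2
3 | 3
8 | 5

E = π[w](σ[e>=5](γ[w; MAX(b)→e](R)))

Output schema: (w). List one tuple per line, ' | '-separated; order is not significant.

Per-node cardinality:
  R → 5
  γ[w; MAX(b)→e](R) → 4
  σ[e>=5](γ[w; MAX(b)→e](R)) → 3
  π[w](σ[e>=5](γ[w; MAX(b)→e](R))) → 3

== RESULT ==
w
p
q
r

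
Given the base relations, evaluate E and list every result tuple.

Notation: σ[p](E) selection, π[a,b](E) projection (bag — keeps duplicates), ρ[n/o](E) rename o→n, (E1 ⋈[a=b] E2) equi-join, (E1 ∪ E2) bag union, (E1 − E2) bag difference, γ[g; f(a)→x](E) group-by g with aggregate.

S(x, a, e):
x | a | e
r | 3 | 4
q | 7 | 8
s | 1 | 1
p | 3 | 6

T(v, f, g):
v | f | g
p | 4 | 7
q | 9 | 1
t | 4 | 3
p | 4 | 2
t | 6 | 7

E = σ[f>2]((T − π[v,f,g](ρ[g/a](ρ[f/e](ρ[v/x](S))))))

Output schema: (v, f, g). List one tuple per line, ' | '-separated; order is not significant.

Subexpression sizes:
  T → 5
  S → 4
  ρ[v/x](S) → 4
  ρ[f/e](ρ[v/x](S)) → 4
  ρ[g/a](ρ[f/e](ρ[v/x](S))) → 4
  π[v,f,g](ρ[g/a](ρ[f/e](ρ[v/x](S)))) → 4
  (T − π[v,f,g](ρ[g/a](ρ[f/e](ρ[v/x](S))))) → 5
  σ[f>2]((T − π[v,f,g](ρ[g/a](ρ[f/e](ρ[v/x](S)))))) → 5

== RESULT ==
v | f | g
p | 4 | 2
p | 4 | 7
q | 9 | 1
t | 4 | 3
t | 6 | 7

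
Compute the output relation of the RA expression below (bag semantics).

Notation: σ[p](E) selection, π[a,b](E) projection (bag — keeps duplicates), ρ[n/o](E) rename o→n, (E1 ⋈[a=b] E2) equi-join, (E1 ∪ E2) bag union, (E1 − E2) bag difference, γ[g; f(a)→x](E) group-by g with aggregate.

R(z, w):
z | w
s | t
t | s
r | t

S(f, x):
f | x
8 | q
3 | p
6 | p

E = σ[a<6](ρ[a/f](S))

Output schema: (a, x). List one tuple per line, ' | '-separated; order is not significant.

Stepwise |·|:
  S → 3
  ρ[a/f](S) → 3
  σ[a<6](ρ[a/f](S)) → 1

== RESULT ==
a | x
3 | p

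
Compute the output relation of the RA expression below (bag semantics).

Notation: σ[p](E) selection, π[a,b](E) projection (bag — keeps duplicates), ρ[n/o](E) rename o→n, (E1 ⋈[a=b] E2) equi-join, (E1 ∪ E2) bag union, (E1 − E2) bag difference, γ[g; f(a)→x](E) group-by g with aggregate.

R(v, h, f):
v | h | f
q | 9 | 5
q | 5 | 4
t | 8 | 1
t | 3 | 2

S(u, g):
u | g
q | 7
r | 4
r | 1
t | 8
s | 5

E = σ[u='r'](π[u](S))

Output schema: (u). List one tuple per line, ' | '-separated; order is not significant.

Per-node cardinality:
  S → 5
  π[u](S) → 5
  σ[u='r'](π[u](S)) → 2

== RESULT ==
u
r
r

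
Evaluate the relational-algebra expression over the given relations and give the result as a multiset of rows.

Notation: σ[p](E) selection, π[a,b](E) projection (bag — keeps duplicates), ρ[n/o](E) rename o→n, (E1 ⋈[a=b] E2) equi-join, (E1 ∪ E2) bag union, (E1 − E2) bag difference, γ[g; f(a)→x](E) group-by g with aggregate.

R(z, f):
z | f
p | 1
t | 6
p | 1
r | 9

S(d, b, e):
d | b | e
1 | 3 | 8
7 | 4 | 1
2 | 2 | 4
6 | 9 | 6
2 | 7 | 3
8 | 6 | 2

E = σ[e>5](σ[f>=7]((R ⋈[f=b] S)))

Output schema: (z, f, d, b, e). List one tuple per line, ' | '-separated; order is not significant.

Subexpression sizes:
  R → 4
  S → 6
  (R ⋈[f=b] S) → 2
  σ[f>=7]((R ⋈[f=b] S)) → 1
  σ[e>5](σ[f>=7]((R ⋈[f=b] S))) → 1

== RESULT ==
z | f | d | b | e
r | 9 | 6 | 9 | 6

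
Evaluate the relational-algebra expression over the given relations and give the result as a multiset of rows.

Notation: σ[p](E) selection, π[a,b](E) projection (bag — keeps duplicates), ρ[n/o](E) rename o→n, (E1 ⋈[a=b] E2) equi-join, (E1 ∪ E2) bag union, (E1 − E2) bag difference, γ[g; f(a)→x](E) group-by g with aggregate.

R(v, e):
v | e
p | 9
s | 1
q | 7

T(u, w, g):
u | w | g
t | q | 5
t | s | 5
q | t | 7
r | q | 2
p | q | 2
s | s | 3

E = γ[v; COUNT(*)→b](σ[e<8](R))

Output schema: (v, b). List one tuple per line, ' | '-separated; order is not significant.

Stepwise |·|:
  R → 3
  σ[e<8](R) → 2
  γ[v; COUNT(*)→b](σ[e<8](R)) → 2

== RESULT ==
v | b
q | 1
s | 1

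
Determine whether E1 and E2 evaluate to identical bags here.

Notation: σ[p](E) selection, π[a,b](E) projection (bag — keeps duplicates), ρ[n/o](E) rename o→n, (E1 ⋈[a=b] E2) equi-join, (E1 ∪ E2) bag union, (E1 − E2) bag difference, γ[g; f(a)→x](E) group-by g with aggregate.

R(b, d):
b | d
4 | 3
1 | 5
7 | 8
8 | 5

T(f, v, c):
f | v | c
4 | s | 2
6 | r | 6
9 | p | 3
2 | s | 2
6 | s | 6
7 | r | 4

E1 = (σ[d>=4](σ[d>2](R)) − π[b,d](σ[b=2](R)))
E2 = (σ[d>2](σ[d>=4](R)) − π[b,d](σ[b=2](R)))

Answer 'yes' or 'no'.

E1 row counts bottom-up:
  R → 4
  σ[d>2](R) → 4
  σ[d>=4](σ[d>2](R)) → 3
  R → 4
  σ[b=2](R) → 0
  π[b,d](σ[b=2](R)) → 0
  (σ[d>=4](σ[d>2](R)) − π[b,d](σ[b=2](R))) → 3
E2 row counts bottom-up:
  R → 4
  σ[d>=4](R) → 3
  σ[d>2](σ[d>=4](R)) → 3
  R → 4
  σ[b=2](R) → 0
  π[b,d](σ[b=2](R)) → 0
  (σ[d>2](σ[d>=4](R)) − π[b,d](σ[b=2](R))) → 3

E1 and E2 produce the same multiset:
b | d
1 | 5
7 | 8
8 | 5

yes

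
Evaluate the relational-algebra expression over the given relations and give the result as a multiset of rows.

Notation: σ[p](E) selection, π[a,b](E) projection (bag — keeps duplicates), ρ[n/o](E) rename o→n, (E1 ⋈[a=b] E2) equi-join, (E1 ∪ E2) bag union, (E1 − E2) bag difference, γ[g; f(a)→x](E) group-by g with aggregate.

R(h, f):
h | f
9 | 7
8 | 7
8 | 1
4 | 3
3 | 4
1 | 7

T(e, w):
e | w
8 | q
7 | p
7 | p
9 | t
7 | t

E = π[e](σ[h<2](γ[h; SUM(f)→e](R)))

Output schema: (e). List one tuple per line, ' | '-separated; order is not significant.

Stepwise |·|:
  R → 6
  γ[h; SUM(f)→e](R) → 5
  σ[h<2](γ[h; SUM(f)→e](R)) → 1
  π[e](σ[h<2](γ[h; SUM(f)→e](R))) → 1

== RESULT ==
e
7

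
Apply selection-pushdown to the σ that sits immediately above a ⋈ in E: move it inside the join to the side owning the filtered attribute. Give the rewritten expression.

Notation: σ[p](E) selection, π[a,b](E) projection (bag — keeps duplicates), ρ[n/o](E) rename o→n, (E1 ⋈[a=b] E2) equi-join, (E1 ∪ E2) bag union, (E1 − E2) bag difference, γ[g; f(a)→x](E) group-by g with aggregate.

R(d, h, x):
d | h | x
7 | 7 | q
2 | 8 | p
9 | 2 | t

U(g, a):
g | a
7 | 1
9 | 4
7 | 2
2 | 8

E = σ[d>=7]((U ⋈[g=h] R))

σ filters on d, owned by the right side.
E' = (U ⋈[g=h] σ[d>=7](R))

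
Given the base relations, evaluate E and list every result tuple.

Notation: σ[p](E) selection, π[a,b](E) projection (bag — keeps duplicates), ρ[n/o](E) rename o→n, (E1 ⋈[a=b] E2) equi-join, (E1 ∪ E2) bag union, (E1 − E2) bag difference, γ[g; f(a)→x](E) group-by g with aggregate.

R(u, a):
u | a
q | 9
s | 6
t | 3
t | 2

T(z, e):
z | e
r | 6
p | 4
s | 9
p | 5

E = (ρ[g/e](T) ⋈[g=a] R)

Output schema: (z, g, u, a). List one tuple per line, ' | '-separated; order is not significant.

Per-node cardinality:
  T → 4
  ρ[g/e](T) → 4
  R → 4
  (ρ[g/e](T) ⋈[g=a] R) → 2

== RESULT ==
z | g | u | a
r | 6 | s | 6
s | 9 | q | 9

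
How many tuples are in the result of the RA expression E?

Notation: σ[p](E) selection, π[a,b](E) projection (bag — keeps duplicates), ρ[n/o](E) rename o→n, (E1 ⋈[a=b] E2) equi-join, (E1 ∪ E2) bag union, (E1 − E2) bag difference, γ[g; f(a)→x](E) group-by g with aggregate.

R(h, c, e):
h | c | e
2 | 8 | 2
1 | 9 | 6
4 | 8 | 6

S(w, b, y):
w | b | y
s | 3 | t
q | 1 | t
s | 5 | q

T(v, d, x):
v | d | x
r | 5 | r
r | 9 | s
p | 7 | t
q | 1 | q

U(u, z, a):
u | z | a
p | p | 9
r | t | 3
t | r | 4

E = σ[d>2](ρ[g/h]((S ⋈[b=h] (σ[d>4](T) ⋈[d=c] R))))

Per-node cardinality:
  S → 3
  T → 4
  σ[d>4](T) → 3
  R → 3
  (σ[d>4](T) ⋈[d=c] R) → 1
  (S ⋈[b=h] (σ[d>4](T) ⋈[d=c] R)) → 1
  ρ[g/h]((S ⋈[b=h] (σ[d>4](T) ⋈[d=c] R))) → 1
  σ[d>2](ρ[g/h]((S ⋈[b=h] (σ[d>4](T) ⋈[d=c] R)))) → 1

|E| = 1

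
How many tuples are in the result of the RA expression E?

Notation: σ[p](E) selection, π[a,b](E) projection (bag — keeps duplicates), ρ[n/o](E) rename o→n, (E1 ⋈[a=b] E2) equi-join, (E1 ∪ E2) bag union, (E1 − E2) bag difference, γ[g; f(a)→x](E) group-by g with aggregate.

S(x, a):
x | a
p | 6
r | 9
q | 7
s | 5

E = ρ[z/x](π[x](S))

Subexpression sizes:
  S → 4
  π[x](S) → 4
  ρ[z/x](π[x](S)) → 4

|E| = 4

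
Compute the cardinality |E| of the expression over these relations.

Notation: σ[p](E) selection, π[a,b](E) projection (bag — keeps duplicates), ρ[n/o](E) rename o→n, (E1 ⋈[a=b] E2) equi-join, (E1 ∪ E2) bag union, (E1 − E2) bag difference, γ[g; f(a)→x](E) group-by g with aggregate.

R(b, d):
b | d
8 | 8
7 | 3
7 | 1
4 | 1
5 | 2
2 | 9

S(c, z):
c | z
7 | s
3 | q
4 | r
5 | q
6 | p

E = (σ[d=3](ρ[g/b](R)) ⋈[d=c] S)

Row counts bottom-up:
  R → 6
  ρ[g/b](R) → 6
  σ[d=3](ρ[g/b](R)) → 1
  S → 5
  (σ[d=3](ρ[g/b](R)) ⋈[d=c] S) → 1

|E| = 1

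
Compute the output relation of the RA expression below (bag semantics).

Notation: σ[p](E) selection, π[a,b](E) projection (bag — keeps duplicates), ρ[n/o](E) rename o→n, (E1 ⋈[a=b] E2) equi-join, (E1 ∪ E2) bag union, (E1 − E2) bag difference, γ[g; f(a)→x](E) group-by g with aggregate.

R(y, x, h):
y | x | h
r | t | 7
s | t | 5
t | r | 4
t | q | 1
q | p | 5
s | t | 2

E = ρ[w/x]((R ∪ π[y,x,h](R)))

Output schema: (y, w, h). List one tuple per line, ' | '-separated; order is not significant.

Per-node cardinality:
  R → 6
  R → 6
  π[y,x,h](R) → 6
  (R ∪ π[y,x,h](R)) → 12
  ρ[w/x]((R ∪ π[y,x,h](R))) → 12

== RESULT ==
y | w | h
q | p | 5
q | p | 5
r | t | 7
r | t | 7
s | t | 2
s | t | 2
s | t | 5
s | t | 5
t | q | 1
t | q | 1
t | r | 4
t | r | 4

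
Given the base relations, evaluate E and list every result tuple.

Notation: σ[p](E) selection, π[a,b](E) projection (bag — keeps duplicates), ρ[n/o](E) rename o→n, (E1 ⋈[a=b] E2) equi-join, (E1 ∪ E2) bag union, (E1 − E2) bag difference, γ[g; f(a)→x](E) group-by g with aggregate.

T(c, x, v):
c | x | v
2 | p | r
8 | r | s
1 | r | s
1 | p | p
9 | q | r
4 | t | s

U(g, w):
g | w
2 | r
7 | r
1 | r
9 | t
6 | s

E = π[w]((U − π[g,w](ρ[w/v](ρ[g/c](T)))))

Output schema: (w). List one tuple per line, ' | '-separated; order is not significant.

Stepwise |·|:
  U → 5
  T → 6
  ρ[g/c](T) → 6
  ρ[w/v](ρ[g/c](T)) → 6
  π[g,w](ρ[w/v](ρ[g/c](T))) → 6
  (U − π[g,w](ρ[w/v](ρ[g/c](T)))) → 4
  π[w]((U − π[g,w](ρ[w/v](ρ[g/c](T))))) → 4

== RESULT ==
w
r
r
s
t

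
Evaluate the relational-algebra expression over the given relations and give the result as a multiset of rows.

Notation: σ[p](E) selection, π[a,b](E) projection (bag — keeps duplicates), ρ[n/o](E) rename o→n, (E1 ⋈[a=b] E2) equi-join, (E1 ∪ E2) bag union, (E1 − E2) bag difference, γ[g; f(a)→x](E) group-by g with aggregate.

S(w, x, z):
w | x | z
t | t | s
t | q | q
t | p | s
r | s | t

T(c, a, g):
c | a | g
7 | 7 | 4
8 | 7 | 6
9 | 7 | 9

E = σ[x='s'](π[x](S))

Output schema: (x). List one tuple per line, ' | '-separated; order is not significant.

Stepwise |·|:
  S → 4
  π[x](S) → 4
  σ[x='s'](π[x](S)) → 1

== RESULT ==
x
s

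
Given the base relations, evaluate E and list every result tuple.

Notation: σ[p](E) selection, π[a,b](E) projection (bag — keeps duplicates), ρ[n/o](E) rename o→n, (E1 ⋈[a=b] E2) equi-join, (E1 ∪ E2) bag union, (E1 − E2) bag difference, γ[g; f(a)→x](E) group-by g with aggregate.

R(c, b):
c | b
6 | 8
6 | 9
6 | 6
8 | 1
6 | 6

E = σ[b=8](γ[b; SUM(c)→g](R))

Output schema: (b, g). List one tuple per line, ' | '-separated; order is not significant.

Per-node cardinality:
  R → 5
  γ[b; SUM(c)→g](R) → 4
  σ[b=8](γ[b; SUM(c)→g](R)) → 1

== RESULT ==
b | g
8 | 6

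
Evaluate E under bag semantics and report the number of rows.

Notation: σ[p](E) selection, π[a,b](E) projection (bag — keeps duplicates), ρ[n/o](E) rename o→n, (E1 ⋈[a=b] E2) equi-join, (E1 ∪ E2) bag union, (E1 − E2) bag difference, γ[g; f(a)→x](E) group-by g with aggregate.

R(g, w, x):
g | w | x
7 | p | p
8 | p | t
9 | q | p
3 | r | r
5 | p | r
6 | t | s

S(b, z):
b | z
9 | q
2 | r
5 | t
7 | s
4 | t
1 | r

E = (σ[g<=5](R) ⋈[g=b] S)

Subexpression sizes:
  R → 6
  σ[g<=5](R) → 2
  S → 6
  (σ[g<=5](R) ⋈[g=b] S) → 1

|E| = 1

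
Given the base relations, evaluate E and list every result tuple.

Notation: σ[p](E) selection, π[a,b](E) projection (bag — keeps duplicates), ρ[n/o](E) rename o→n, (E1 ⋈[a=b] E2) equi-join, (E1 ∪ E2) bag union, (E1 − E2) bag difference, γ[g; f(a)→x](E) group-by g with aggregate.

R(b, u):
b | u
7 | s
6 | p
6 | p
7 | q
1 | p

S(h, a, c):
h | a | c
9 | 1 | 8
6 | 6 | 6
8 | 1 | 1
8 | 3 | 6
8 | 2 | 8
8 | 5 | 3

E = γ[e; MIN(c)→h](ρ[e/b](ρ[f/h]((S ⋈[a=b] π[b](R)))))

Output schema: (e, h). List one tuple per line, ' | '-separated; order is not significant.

Per-node cardinality:
  S → 6
  R → 5
  π[b](R) → 5
  (S ⋈[a=b] π[b](R)) → 4
  ρ[f/h]((S ⋈[a=b] π[b](R))) → 4
  ρ[e/b](ρ[f/h]((S ⋈[a=b] π[b](R)))) → 4
  γ[e; MIN(c)→h](ρ[e/b](ρ[f/h]((S ⋈[a=b] π[b](R))))) → 2

== RESULT ==
e | h
1 | 1
6 | 6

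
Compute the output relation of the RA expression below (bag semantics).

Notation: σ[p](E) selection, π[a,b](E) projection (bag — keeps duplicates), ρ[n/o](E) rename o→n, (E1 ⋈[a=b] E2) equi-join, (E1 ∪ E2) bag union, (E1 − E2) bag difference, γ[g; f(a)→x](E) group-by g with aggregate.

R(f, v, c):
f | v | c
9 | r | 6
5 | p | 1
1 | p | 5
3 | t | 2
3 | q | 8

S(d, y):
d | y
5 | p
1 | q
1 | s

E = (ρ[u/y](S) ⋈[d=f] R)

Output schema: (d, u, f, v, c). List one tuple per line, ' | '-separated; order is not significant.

Row counts bottom-up:
  S → 3
  ρ[u/y](S) → 3
  R → 5
  (ρ[u/y](S) ⋈[d=f] R) → 3

== RESULT ==
d | u | f | v | c
1 | q | 1 | p | 5
1 | s | 1 | p | 5
5 | p | 5 | p | 1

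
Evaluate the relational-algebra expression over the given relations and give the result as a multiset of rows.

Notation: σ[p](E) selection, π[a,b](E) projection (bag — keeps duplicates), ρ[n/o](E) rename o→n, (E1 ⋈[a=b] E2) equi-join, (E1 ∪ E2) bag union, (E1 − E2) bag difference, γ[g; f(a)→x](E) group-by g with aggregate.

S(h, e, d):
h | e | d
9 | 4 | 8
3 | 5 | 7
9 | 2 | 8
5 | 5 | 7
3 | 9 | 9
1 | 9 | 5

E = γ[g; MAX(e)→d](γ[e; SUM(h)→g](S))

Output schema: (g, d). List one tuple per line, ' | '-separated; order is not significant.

Stepwise |·|:
  S → 6
  γ[e; SUM(h)→g](S) → 4
  γ[g; MAX(e)→d](γ[e; SUM(h)→g](S)) → 3

== RESULT ==
g | d
4 | 9
8 | 5
9 | 4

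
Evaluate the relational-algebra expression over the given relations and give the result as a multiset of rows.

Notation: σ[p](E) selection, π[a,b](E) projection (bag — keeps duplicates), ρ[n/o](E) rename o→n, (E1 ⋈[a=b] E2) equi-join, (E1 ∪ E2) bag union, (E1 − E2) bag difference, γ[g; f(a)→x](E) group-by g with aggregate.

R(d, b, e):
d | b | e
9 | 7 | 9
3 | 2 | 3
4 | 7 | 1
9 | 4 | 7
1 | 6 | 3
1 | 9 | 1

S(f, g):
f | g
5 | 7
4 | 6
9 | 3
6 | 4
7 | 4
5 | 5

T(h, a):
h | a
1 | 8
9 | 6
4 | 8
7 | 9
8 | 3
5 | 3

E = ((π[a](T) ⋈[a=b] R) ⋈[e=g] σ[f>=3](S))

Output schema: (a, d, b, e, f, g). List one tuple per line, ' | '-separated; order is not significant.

Per-node cardinality:
  T → 6
  π[a](T) → 6
  R → 6
  (π[a](T) ⋈[a=b] R) → 2
  S → 6
  σ[f>=3](S) → 6
  ((π[a](T) ⋈[a=b] R) ⋈[e=g] σ[f>=3](S)) → 1

== RESULT ==
a | d | b | e | f | g
6 | 1 | 6 | 3 | 9 | 3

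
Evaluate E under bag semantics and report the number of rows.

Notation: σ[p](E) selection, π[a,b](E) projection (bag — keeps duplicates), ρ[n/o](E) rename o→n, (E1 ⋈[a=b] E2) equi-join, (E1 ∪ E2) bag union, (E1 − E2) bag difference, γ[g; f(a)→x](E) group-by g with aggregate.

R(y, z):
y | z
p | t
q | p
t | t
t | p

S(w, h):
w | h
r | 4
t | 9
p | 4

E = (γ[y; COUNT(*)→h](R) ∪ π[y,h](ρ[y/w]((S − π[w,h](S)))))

Per-node cardinality:
  R → 4
  γ[y; COUNT(*)→h](R) → 3
  S → 3
  S → 3
  π[w,h](S) → 3
  (S − π[w,h](S)) → 0
  ρ[y/w]((S − π[w,h](S))) → 0
  π[y,h](ρ[y/w]((S − π[w,h](S)))) → 0
  (γ[y; COUNT(*)→h](R) ∪ π[y,h](ρ[y/w]((S − π[w,h](S))))) → 3

|E| = 3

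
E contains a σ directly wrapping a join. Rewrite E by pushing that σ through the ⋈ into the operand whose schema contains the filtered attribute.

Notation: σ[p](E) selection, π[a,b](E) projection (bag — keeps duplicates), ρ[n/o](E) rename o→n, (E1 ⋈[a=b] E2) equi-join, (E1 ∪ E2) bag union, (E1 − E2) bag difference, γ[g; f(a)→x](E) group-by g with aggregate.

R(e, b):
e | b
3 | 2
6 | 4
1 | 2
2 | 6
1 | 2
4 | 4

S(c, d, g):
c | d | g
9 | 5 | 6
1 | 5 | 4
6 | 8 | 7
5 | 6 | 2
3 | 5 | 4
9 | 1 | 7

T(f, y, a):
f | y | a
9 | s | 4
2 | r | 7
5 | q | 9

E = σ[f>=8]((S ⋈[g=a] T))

σ filters on f, owned by the right side.
E' = (S ⋈[g=a] σ[f>=8](T))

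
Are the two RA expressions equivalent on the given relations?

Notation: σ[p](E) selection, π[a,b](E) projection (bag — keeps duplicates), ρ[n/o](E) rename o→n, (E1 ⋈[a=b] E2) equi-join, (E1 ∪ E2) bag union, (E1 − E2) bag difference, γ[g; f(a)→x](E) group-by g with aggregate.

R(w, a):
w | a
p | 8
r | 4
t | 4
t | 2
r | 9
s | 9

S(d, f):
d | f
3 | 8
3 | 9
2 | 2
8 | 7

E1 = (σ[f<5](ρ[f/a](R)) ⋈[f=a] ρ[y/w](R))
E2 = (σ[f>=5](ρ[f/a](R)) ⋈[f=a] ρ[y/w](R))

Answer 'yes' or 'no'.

E1 row counts bottom-up:
  R → 6
  ρ[f/a](R) → 6
  σ[f<5](ρ[f/a](R)) → 3
  R → 6
  ρ[y/w](R) → 6
  (σ[f<5](ρ[f/a](R)) ⋈[f=a] ρ[y/w](R)) → 5
E2 row counts bottom-up:
  R → 6
  ρ[f/a](R) → 6
  σ[f>=5](ρ[f/a](R)) → 3
  R → 6
  ρ[y/w](R) → 6
  (σ[f>=5](ρ[f/a](R)) ⋈[f=a] ρ[y/w](R)) → 5

E1 result:
w | f | y | a
r | 4 | r | 4
r | 4 | t | 4
t | 2 | t | 2
t | 4 | r | 4
t | 4 | t | 4
E2 result:
w | f | y | a
p | 8 | p | 8
r | 9 | r | 9
r | 9 | s | 9
s | 9 | r | 9
s | 9 | s | 9
Witness: ('p', 8, 'p', 8) appears 0× in E1 but 1× in E2.

no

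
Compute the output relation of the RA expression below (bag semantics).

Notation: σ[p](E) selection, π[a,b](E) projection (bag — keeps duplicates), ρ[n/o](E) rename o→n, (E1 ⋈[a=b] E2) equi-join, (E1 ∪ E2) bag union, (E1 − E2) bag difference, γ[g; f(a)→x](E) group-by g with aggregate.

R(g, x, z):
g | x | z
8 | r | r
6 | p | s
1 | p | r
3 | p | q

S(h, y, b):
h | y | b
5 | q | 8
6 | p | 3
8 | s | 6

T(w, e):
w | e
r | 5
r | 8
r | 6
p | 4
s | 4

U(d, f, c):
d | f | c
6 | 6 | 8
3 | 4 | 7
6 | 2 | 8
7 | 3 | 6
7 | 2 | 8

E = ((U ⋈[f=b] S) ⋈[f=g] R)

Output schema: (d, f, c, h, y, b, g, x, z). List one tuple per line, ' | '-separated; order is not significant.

Subexpression sizes:
  U → 5
  S → 3
  (U ⋈[f=b] S) → 2
  R → 4
  ((U ⋈[f=b] S) ⋈[f=g] R) → 2

== RESULT ==
d | f | c | h | y | b | g | x | z
6 | 6 | 8 | 8 | s | 6 | 6 | p | s
7 | 3 | 6 | 6 | p | 3 | 3 | p | q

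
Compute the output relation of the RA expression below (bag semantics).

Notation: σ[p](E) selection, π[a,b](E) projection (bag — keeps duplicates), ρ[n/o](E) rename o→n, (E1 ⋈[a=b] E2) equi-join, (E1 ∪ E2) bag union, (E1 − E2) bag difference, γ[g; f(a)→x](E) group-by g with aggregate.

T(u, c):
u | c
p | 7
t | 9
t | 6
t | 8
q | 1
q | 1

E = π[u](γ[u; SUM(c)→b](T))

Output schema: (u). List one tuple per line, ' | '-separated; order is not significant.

Subexpression sizes:
  T → 6
  γ[u; SUM(c)→b](T) → 3
  π[u](γ[u; SUM(c)→b](T)) → 3

== RESULT ==
u
p
q
t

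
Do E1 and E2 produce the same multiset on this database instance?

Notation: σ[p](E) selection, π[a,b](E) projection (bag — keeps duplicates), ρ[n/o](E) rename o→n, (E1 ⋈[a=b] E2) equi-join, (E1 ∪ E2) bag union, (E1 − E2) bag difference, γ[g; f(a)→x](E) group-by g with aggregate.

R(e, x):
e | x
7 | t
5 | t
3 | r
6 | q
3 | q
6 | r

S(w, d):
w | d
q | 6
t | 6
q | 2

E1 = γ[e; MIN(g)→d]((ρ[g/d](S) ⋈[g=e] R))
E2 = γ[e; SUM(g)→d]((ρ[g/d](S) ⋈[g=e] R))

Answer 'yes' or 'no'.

E1 row counts bottom-up:
  S → 3
  ρ[g/d](S) → 3
  R → 6
  (ρ[g/d](S) ⋈[g=e] R) → 4
  γ[e; MIN(g)→d]((ρ[g/d](S) ⋈[g=e] R)) → 1
E2 row counts bottom-up:
  S → 3
  ρ[g/d](S) → 3
  R → 6
  (ρ[g/d](S) ⋈[g=e] R) → 4
  γ[e; SUM(g)→d]((ρ[g/d](S) ⋈[g=e] R)) → 1

E1 result:
e | d
6 | 6
E2 result:
e | d
6 | 24
Witness: (6, 6) appears 1× in E1 but 0× in E2.

no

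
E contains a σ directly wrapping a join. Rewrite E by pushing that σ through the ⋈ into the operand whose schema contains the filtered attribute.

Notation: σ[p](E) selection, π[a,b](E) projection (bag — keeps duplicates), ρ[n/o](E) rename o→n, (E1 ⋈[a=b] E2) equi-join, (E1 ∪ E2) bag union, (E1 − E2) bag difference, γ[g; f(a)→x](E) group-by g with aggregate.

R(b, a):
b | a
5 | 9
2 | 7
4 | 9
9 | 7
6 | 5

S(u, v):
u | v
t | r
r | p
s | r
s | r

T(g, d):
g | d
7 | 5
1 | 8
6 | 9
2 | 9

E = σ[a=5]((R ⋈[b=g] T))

σ filters on a, owned by the left side.
E' = (σ[a=5](R) ⋈[b=g] T)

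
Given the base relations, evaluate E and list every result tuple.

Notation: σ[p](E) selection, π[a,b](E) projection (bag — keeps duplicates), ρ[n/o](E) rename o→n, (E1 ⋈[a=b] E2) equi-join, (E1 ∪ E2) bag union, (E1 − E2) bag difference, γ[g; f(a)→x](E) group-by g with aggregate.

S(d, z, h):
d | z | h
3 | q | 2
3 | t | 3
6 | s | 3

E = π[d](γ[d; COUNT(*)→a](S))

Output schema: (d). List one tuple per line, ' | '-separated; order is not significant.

Row counts bottom-up:
  S → 3
  γ[d; COUNT(*)→a](S) → 2
  π[d](γ[d; COUNT(*)→a](S)) → 2

== RESULT ==
d
3
6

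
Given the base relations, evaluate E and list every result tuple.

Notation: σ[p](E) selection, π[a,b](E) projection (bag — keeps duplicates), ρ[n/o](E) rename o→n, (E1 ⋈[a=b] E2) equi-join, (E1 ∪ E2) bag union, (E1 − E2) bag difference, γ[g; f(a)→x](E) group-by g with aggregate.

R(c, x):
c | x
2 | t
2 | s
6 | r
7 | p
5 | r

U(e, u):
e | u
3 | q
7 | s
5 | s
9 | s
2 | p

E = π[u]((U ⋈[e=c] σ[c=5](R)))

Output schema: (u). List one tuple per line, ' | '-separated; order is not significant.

Row counts bottom-up:
  U → 5
  R → 5
  σ[c=5](R) → 1
  (U ⋈[e=c] σ[c=5](R)) → 1
  π[u]((U ⋈[e=c] σ[c=5](R))) → 1

== RESULT ==
u
s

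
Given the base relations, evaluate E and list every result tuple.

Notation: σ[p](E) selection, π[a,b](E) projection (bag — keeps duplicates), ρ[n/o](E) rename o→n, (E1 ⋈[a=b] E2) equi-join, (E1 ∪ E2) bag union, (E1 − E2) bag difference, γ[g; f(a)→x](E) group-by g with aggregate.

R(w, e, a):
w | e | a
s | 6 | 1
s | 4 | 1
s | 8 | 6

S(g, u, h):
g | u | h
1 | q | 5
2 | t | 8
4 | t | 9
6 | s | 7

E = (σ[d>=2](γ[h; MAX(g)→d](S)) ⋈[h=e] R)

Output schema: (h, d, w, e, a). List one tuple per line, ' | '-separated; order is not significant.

Stepwise |·|:
  S → 4
  γ[h; MAX(g)→d](S) → 4
  σ[d>=2](γ[h; MAX(g)→d](S)) → 3
  R → 3
  (σ[d>=2](γ[h; MAX(g)→d](S)) ⋈[h=e] R) → 1

== RESULT ==
h | d | w | e | a
8 | 2 | s | 8 | 6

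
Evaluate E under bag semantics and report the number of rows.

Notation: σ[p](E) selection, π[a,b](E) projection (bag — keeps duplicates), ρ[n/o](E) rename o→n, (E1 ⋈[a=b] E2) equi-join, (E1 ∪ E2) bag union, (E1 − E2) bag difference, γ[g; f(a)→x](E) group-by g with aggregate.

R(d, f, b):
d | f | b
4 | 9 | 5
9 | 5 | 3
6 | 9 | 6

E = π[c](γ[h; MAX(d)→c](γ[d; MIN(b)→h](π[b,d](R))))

Per-node cardinality:
  R → 3
  π[b,d](R) → 3
  γ[d; MIN(b)→h](π[b,d](R)) → 3
  γ[h; MAX(d)→c](γ[d; MIN(b)→h](π[b,d](R))) → 3
  π[c](γ[h; MAX(d)→c](γ[d; MIN(b)→h](π[b,d](R)))) → 3

|E| = 3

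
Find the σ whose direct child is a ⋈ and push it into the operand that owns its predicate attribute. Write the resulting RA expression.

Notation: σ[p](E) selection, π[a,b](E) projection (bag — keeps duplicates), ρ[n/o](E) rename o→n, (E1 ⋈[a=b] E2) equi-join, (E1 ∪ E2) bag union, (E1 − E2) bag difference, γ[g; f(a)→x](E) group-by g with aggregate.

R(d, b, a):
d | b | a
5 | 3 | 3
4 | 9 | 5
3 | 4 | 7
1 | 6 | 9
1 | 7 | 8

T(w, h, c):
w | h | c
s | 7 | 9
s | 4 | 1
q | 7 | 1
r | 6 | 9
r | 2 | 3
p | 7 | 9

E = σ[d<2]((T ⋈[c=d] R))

σ filters on d, owned by the right side.
E' = (T ⋈[c=d] σ[d<2](R))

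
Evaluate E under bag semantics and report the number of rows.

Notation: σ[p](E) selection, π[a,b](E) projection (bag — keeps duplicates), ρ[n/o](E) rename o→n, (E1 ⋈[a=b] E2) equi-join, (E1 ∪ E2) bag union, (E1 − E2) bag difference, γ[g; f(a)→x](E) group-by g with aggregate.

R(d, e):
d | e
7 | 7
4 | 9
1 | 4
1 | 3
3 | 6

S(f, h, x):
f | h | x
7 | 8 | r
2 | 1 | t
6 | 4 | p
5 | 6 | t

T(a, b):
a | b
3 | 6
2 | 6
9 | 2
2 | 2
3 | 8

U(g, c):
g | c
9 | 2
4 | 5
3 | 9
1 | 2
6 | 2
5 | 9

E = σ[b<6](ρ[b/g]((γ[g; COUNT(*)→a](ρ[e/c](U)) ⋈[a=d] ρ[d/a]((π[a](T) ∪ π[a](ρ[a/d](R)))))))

Subexpression sizes:
  U → 6
  ρ[e/c](U) → 6
  γ[g; COUNT(*)→a](ρ[e/c](U)) → 6
  T → 5
  π[a](T) → 5
  R → 5
  ρ[a/d](R) → 5
  π[a](ρ[a/d](R)) → 5
  (π[a](T) ∪ π[a](ρ[a/d](R))) → 10
  ρ[d/a]((π[a](T) ∪ π[a](ρ[a/d](R)))) → 10
  (γ[g; COUNT(*)→a](ρ[e/c](U)) ⋈[a=d] ρ[d/a]((π[a](T) ∪ π[a](ρ[a/d](R))))) → 12
  ρ[b/g]((γ[g; COUNT(*)→a](ρ[e/c](U)) ⋈[a=d] ρ[d/a]((π[a](T) ∪ π[a](ρ[a/d](R)))))) → 12
  σ[b<6](ρ[b/g]((γ[g; COUNT(*)→a](ρ[e/c](U)) ⋈[a=d] ρ[d/a]((π[a](T) ∪ π[a](ρ[a/d](R))))))) → 8

|E| = 8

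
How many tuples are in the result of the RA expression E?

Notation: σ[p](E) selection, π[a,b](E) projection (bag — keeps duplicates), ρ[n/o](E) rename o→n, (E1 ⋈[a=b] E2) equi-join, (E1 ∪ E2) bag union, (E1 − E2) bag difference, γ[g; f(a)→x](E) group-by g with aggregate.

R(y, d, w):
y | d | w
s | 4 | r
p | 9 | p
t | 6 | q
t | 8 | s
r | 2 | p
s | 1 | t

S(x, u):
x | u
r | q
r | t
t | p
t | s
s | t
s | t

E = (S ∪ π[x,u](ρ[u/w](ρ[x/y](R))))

Row counts bottom-up:
  S → 6
  R → 6
  ρ[x/y](R) → 6
  ρ[u/w](ρ[x/y](R)) → 6
  π[x,u](ρ[u/w](ρ[x/y](R))) → 6
  (S ∪ π[x,u](ρ[u/w](ρ[x/y](R)))) → 12

|E| = 12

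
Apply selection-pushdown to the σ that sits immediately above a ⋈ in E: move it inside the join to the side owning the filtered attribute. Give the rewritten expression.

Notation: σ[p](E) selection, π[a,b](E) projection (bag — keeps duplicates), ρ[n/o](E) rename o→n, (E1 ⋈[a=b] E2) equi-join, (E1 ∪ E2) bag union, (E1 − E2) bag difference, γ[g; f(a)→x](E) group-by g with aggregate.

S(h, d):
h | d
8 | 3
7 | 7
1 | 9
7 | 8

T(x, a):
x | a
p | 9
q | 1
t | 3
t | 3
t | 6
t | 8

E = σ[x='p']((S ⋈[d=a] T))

σ filters on x, owned by the right side.
E' = (S ⋈[d=a] σ[x='p'](T))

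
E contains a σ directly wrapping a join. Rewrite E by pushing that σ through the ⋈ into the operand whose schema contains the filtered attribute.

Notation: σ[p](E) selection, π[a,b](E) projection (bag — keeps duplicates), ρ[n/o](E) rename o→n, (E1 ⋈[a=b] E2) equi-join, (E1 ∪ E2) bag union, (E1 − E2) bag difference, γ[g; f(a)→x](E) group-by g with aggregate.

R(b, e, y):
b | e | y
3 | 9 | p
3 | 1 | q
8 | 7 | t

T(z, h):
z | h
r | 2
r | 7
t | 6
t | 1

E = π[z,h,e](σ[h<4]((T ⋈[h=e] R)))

σ filters on h, owned by the left side.
E' = π[z,h,e]((σ[h<4](T) ⋈[h=e] R))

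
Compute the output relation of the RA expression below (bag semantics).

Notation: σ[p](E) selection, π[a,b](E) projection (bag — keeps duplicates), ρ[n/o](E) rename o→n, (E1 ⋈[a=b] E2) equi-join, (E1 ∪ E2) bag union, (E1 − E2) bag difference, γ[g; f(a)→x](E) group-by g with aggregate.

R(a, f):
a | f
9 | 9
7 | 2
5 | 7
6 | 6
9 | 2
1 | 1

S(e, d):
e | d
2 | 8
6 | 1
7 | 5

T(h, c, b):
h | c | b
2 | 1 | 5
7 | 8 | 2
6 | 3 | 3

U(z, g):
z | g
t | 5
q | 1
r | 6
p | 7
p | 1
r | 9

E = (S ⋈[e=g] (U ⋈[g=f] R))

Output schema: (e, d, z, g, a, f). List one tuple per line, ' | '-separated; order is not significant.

Per-node cardinality:
  S → 3
  U → 6
  R → 6
  (U ⋈[g=f] R) → 5
  (S ⋈[e=g] (U ⋈[g=f] R)) → 2

== RESULT ==
e | d | z | g | a | f
6 | 1 | r | 6 | 6 | 6
7 | 5 | p | 7 | 5 | 7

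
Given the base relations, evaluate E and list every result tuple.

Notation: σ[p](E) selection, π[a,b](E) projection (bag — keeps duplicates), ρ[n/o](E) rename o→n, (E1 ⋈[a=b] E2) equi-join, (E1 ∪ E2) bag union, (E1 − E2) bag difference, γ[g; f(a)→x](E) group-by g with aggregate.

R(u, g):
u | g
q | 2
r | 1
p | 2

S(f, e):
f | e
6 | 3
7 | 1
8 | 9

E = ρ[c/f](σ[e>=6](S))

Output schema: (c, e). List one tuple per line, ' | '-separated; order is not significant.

Per-node cardinality:
  S → 3
  σ[e>=6](S) → 1
  ρ[c/f](σ[e>=6](S)) → 1

== RESULT ==
c | e
8 | 9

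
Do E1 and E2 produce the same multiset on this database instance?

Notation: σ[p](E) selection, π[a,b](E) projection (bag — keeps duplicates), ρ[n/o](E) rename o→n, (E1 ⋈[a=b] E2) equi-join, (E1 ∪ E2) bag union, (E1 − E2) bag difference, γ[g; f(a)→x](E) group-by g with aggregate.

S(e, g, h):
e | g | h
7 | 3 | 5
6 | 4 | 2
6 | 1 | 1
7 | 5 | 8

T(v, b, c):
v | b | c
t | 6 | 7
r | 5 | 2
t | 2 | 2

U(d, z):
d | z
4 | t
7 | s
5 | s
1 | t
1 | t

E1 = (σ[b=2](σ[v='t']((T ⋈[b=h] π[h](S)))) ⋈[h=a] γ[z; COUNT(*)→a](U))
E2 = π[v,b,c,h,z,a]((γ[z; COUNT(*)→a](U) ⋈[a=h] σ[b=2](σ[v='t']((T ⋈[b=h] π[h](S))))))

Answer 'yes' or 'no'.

E1 stepwise |·|:
  T → 3
  S → 4
  π[h](S) → 4
  (T ⋈[b=h] π[h](S)) → 2
  σ[v='t']((T ⋈[b=h] π[h](S))) → 1
  σ[b=2](σ[v='t']((T ⋈[b=h] π[h](S)))) → 1
  U → 5
  γ[z; COUNT(*)→a](U) → 2
  (σ[b=2](σ[v='t']((T ⋈[b=h] π[h](S)))) ⋈[h=a] γ[z; COUNT(*)→a](U)) → 1
E2 stepwise |·|:
  U → 5
  γ[z; COUNT(*)→a](U) → 2
  T → 3
  S → 4
  π[h](S) → 4
  (T ⋈[b=h] π[h](S)) → 2
  σ[v='t']((T ⋈[b=h] π[h](S))) → 1
  σ[b=2](σ[v='t']((T ⋈[b=h] π[h](S)))) → 1
  (γ[z; COUNT(*)→a](U) ⋈[a=h] σ[b=2](σ[v='t']((T ⋈[b=h] π[h](S))))) → 1
  π[v,b,c,h,z,a]((γ[z; COUNT(*)→a](U) ⋈[a=h] σ[b=2](σ[v='t']((T ⋈[b=h] π[h](S)))))) → 1

E1 and E2 produce the same multiset:
v | b | c | h | z | a
t | 2 | 2 | 2 | s | 2

yes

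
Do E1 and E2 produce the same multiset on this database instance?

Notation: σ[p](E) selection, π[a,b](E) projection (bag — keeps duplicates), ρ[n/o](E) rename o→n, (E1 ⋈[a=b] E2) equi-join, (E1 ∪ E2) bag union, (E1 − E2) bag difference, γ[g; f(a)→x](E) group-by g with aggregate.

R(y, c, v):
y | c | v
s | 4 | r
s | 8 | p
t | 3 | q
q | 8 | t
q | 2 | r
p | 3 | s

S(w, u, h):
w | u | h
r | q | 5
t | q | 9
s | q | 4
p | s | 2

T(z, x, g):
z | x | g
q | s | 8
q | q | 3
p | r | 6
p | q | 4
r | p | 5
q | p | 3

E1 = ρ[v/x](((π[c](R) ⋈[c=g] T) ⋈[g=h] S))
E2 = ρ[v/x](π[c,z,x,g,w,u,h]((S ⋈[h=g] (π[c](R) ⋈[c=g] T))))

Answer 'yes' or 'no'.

E1 stepwise |·|:
  R → 6
  π[c](R) → 6
  T → 6
  (π[c](R) ⋈[c=g] T) → 7
  S → 4
  ((π[c](R) ⋈[c=g] T) ⋈[g=h] S) → 1
  ρ[v/x](((π[c](R) ⋈[c=g] T) ⋈[g=h] S)) → 1
E2 stepwise |·|:
  S → 4
  R → 6
  π[c](R) → 6
  T → 6
  (π[c](R) ⋈[c=g] T) → 7
  (S ⋈[h=g] (π[c](R) ⋈[c=g] T)) → 1
  π[c,z,x,g,w,u,h]((S ⋈[h=g] (π[c](R) ⋈[c=g] T))) → 1
  ρ[v/x](π[c,z,x,g,w,u,h]((S ⋈[h=g] (π[c](R) ⋈[c=g] T)))) → 1

E1 and E2 produce the same multiset:
c | z | v | g | w | u | h
4 | p | q | 4 | s | q | 4

yes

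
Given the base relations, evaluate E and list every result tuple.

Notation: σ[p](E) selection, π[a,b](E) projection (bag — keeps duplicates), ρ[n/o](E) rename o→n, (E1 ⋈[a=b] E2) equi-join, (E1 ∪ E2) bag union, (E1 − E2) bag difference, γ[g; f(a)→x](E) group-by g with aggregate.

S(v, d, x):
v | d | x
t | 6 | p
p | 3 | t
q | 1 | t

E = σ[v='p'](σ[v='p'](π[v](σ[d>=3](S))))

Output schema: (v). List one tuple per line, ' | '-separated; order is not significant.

Subexpression sizes:
  S → 3
  σ[d>=3](S) → 2
  π[v](σ[d>=3](S)) → 2
  σ[v='p'](π[v](σ[d>=3](S))) → 1
  σ[v='p'](σ[v='p'](π[v](σ[d>=3](S)))) → 1

== RESULT ==
v
p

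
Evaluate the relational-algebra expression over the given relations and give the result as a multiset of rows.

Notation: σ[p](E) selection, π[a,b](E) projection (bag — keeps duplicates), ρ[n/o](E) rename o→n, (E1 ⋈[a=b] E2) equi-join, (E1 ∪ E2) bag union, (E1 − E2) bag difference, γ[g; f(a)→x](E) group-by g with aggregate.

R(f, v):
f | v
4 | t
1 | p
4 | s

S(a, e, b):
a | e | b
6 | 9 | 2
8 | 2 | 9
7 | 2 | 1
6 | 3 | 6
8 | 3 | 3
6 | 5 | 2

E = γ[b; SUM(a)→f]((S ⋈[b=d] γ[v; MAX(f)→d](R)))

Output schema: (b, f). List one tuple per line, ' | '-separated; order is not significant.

Per-node cardinality:
  S → 6
  R → 3
  γ[v; MAX(f)→d](R) → 3
  (S ⋈[b=d] γ[v; MAX(f)→d](R)) → 1
  γ[b; SUM(a)→f]((S ⋈[b=d] γ[v; MAX(f)→d](R))) → 1

== RESULT ==
b | f
1 | 7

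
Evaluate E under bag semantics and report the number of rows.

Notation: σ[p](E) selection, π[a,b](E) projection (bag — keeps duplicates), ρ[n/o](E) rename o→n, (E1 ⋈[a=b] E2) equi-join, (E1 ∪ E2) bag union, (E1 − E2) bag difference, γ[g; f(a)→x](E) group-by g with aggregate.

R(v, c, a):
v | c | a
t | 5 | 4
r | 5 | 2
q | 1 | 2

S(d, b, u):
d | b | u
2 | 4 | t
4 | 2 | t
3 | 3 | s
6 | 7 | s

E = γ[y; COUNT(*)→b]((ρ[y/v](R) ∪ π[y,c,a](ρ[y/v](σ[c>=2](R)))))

Per-node cardinality:
  R → 3
  ρ[y/v](R) → 3
  R → 3
  σ[c>=2](R) → 2
  ρ[y/v](σ[c>=2](R)) → 2
  π[y,c,a](ρ[y/v](σ[c>=2](R))) → 2
  (ρ[y/v](R) ∪ π[y,c,a](ρ[y/v](σ[c>=2](R)))) → 5
  γ[y; COUNT(*)→b]((ρ[y/v](R) ∪ π[y,c,a](ρ[y/v](σ[c>=2](R))))) → 3

|E| = 3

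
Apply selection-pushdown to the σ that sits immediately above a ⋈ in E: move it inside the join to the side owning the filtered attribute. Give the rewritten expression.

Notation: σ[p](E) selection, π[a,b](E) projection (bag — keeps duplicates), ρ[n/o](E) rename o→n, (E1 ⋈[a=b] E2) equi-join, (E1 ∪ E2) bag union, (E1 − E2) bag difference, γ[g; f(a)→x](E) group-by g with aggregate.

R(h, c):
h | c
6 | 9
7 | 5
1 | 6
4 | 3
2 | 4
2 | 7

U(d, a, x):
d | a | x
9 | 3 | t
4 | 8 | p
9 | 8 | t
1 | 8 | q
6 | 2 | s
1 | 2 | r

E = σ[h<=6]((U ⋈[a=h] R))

σ filters on h, owned by the right side.
E' = (U ⋈[a=h] σ[h<=6](R))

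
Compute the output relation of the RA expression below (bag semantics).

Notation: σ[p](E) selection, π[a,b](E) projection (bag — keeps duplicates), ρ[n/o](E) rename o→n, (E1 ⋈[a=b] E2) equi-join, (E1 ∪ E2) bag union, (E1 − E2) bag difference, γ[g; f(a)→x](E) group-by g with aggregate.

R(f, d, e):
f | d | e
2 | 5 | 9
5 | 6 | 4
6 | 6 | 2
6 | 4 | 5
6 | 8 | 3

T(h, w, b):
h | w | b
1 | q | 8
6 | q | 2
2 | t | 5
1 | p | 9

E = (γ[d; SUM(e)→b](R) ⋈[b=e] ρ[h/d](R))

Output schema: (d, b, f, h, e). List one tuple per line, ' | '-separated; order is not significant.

Stepwise |·|:
  R → 5
  γ[d; SUM(e)→b](R) → 4
  R → 5
  ρ[h/d](R) → 5
  (γ[d; SUM(e)→b](R) ⋈[b=e] ρ[h/d](R)) → 3

== RESULT ==
d | b | f | h | e
4 | 5 | 6 | 4 | 5
5 | 9 | 2 | 5 | 9
8 | 3 | 6 | 8 | 3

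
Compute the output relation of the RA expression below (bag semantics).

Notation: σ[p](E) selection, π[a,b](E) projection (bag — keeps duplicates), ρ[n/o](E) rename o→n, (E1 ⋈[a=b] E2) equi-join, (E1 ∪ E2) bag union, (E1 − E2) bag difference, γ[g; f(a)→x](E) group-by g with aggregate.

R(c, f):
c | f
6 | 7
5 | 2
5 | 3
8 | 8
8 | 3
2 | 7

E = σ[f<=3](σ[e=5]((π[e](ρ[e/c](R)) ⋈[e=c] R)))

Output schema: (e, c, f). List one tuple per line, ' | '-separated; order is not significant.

Subexpression sizes:
  R → 6
  ρ[e/c](R) → 6
  π[e](ρ[e/c](R)) → 6
  R → 6
  (π[e](ρ[e/c](R)) ⋈[e=c] R) → 10
  σ[e=5]((π[e](ρ[e/c](R)) ⋈[e=c] R)) → 4
  σ[f<=3](σ[e=5]((π[e](ρ[e/c](R)) ⋈[e=c] R))) → 4

== RESULT ==
e | c | f
5 | 5 | 2
5 | 5 | 2
5 | 5 | 3
5 | 5 | 3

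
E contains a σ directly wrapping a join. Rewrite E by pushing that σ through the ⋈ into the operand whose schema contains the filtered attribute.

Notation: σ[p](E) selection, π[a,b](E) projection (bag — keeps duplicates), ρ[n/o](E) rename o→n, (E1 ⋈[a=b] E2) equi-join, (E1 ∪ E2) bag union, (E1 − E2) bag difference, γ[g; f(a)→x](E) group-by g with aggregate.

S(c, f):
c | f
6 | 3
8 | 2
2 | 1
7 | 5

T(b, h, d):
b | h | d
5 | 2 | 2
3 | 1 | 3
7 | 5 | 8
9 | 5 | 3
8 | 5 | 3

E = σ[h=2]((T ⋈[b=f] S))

σ filters on h, owned by the left side.
E' = (σ[h=2](T) ⋈[b=f] S)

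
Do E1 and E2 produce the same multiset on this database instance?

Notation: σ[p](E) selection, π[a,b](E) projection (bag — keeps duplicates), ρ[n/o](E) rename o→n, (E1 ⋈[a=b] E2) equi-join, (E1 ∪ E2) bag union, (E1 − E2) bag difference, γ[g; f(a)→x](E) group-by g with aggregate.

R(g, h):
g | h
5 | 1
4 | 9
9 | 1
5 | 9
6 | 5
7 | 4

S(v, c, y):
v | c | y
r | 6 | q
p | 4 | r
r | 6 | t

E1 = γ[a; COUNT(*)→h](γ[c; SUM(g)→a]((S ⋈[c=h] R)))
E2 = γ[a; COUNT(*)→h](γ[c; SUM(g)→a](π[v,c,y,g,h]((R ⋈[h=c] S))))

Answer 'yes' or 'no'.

E1 per-node cardinality:
  S → 3
  R → 6
  (S ⋈[c=h] R) → 1
  γ[c; SUM(g)→a]((S ⋈[c=h] R)) → 1
  γ[a; COUNT(*)→h](γ[c; SUM(g)→a]((S ⋈[c=h] R))) → 1
E2 per-node cardinality:
  R → 6
  S → 3
  (R ⋈[h=c] S) → 1
  π[v,c,y,g,h]((R ⋈[h=c] S)) → 1
  γ[c; SUM(g)→a](π[v,c,y,g,h]((R ⋈[h=c] S))) → 1
  γ[a; COUNT(*)→h](γ[c; SUM(g)→a](π[v,c,y,g,h]((R ⋈[h=c] S)))) → 1

E1 and E2 produce the same multiset:
a | h
7 | 1

yes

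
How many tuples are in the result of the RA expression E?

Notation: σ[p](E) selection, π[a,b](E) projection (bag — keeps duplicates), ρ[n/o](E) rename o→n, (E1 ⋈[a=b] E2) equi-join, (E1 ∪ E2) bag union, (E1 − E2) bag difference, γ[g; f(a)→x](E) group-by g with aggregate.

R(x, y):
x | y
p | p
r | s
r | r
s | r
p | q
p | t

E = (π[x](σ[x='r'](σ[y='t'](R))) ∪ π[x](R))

Per-node cardinality:
  R → 6
  σ[y='t'](R) → 1
  σ[x='r'](σ[y='t'](R)) → 0
  π[x](σ[x='r'](σ[y='t'](R))) → 0
  R → 6
  π[x](R) → 6
  (π[x](σ[x='r'](σ[y='t'](R))) ∪ π[x](R)) → 6

|E| = 6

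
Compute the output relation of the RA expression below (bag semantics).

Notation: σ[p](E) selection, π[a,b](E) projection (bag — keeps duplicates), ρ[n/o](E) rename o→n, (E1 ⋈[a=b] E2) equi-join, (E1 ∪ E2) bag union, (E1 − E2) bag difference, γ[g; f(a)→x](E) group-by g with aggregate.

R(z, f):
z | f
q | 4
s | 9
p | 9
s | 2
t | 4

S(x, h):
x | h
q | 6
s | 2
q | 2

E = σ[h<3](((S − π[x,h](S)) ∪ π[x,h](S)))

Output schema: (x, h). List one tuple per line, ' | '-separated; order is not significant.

Per-node cardinality:
  S → 3
  S → 3
  π[x,h](S) → 3
  (S − π[x,h](S)) → 0
  S → 3
  π[x,h](S) → 3
  ((S − π[x,h](S)) ∪ π[x,h](S)) → 3
  σ[h<3](((S − π[x,h](S)) ∪ π[x,h](S))) → 2

== RESULT ==
x | h
q | 2
s | 2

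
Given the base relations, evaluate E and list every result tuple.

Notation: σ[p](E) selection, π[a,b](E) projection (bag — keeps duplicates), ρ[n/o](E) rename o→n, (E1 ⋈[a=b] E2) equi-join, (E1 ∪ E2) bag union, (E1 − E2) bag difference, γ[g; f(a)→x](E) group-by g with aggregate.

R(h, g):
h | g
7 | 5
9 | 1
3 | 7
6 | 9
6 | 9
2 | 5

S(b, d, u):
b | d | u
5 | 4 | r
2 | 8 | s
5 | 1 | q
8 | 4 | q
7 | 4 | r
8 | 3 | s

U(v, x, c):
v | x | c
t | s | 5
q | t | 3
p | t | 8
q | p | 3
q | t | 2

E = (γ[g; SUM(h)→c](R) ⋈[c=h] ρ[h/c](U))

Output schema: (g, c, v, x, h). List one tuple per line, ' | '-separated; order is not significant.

Row counts bottom-up:
  R → 6
  γ[g; SUM(h)→c](R) → 4
  U → 5
  ρ[h/c](U) → 5
  (γ[g; SUM(h)→c](R) ⋈[c=h] ρ[h/c](U)) → 2

== RESULT ==
g | c | v | x | h
7 | 3 | q | p | 3
7 | 3 | q | t | 3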